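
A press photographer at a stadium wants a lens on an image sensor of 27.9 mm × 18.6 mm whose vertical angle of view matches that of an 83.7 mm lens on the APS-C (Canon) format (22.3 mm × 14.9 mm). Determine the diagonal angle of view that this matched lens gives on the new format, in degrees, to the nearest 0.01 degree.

Equal vertical AOV ⇒ f₂ = f₁ · 18.6/14.9 = 83.7 × 1.24832 ≈ 104.4846 mm.
Sensor diagonal = √(27.9² + 18.6²) = √1124.3700 ≈ 33.5316 mm.
Diagonal AOV on the new format = 2·arctan(33.5316 / (2 × 104.4846)) = 2·arctan(0.16046) ≈ 18.2322°.

18.23°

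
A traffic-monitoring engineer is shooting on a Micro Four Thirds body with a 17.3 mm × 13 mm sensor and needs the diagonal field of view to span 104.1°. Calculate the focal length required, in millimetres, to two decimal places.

Sensor diagonal = √(17.3² + 13²) = √468.2900 ≈ 21.6400 mm.
From α = 2·arctan(d/2f) we get f = d / (2·tan(α/2)).
With d = 21.6400 mm and α/2 = 52.05°, tan(α/2) ≈ 1.28225, so f ≈ 21.6400 / 2.56449 ≈ 8.4383 mm.

8.44 mm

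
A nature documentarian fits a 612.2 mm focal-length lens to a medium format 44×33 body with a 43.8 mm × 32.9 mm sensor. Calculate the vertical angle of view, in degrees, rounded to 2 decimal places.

Angle of view α = 2·arctan(h/2f) with h = 32.9 mm and f = 612.2 mm.
h/2f = 0.02687; arctan(0.02687) ≈ 1.5392°, so α ≈ 3.0784°.

3.08°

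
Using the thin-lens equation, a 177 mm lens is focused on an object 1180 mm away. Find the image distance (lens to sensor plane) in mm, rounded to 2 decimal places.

1/dᵢ = 1/f − 1/dₒ = 1/177 − 1/1180 = 0.0048023 mm⁻¹.
dᵢ = 1/0.0048023 ≈ 208.2353 mm.

208.24 mm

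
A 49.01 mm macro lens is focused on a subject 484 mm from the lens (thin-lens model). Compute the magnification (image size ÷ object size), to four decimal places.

Thin lens: 1/f = 1/dₒ + 1/dᵢ → 1/dᵢ = 1/49.01 − 1/484 = 0.0183379 mm⁻¹, so dᵢ ≈ 54.5319 mm.
Magnification m = dᵢ/dₒ = 54.5319/484 ≈ 0.11267.

0.1127×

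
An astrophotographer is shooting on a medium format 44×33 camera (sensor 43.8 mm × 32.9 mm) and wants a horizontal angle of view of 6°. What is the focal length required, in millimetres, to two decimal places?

From α = 2·arctan(w/2f) we get f = w / (2·tan(α/2)).
With w = 43.8 mm and α/2 = 3°, tan(α/2) ≈ 0.05241, so f ≈ 43.8 / 0.10482 ≈ 417.8769 mm.

417.88 mm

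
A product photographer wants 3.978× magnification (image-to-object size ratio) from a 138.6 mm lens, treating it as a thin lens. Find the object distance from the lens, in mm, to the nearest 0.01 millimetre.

173.44 mm

With m = dᵢ/dₒ and 1/f = 1/dₒ + 1/dᵢ, substituting dᵢ = m·dₒ gives 1/f = (1 + 1/m)/dₒ, hence dₒ = f·(1 + 1/m).
dₒ = 138.6 × (1 + 1/3.978) = 138.6 × 1.25138 ≈ 173.442 mm.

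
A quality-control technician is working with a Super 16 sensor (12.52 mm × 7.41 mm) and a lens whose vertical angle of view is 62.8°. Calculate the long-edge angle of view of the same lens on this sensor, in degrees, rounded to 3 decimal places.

91.768°

From the vertical AOV: f = 7.41 / (2·tan(31.4°)) = 7.41 / 1.22081 ≈ 6.0698 mm.
Long-edge AOV = 2·arctan(12.52 / (2 × 6.0698)) = 2·arctan(1.03134) ≈ 91.7679°.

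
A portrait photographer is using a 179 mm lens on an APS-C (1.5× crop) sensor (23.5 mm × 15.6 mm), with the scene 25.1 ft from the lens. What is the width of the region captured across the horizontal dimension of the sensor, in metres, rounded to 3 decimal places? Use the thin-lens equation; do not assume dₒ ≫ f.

dₒ: 25.1 ft × 304.8 mm/ft = 7650.48 mm.
Similar triangles through the lens centre give W/dₒ = w/dᵢ; with 1/f = 1/dₒ + 1/dᵢ this gives W = w·(dₒ − f)/f.
W = 23.5 mm × (7650.48 − 179) / 179 = 23.5 × 41.7401 ≈ 980.893 mm = 0.980893 m.

0.981 m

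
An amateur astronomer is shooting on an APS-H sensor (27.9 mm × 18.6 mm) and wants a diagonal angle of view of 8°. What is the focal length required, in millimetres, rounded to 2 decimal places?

239.76 mm

Sensor diagonal = √(27.9² + 18.6²) = √1124.3700 ≈ 33.5316 mm.
From α = 2·arctan(d/2f) we get f = d / (2·tan(α/2)).
With d = 33.5316 mm and α/2 = 4°, tan(α/2) ≈ 0.06993, so f ≈ 33.5316 / 0.13985 ≈ 239.7623 mm.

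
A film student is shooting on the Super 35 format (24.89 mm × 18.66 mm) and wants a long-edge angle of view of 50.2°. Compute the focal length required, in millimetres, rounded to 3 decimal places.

From α = 2·arctan(w/2f) we get f = w / (2·tan(α/2)).
With w = 24.89 mm and α/2 = 25.1°, tan(α/2) ≈ 0.46843, so f ≈ 24.89 / 0.93687 ≈ 26.5672 mm.

26.567 mm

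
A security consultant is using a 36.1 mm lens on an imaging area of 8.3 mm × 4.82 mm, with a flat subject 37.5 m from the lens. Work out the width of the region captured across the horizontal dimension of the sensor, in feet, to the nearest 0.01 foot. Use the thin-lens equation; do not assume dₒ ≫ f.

28.26 ft

dₒ: 37.5 m = 37500 mm.
Similar triangles through the lens centre give W/dₒ = w/dᵢ; with 1/f = 1/dₒ + 1/dᵢ this gives W = w·(dₒ − f)/f.
W = 8.3 mm × (37500 − 36.1) / 36.1 = 8.3 × 1037.7812 ≈ 8613.584 mm = 8613.584/304.8 ft = 28.2598 ft.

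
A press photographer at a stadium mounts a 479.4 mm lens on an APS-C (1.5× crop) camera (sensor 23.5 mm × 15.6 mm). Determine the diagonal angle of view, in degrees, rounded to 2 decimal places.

3.37°

Sensor diagonal = √(23.5² + 15.6²) = √795.6100 ≈ 28.2066 mm.
Angle of view α = 2·arctan(d/2f) with d = 28.2066 mm and f = 479.4 mm.
d/2f = 0.02942; arctan(0.02942) ≈ 1.6851°, so α ≈ 3.3702°.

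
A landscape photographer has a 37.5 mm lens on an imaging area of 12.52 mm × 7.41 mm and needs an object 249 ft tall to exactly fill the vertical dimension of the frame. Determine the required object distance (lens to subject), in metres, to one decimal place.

384.1 m

W: 249 ft × 304.8 mm/ft = 75895.20 mm.
Magnification m = h/W = dᵢ/dₒ; combined with 1/f = 1/dₒ + 1/dᵢ this gives dₒ = f·(1 + W/h).
dₒ = 37.5 mm × (1 + 75895.2/7.41) = 37.5 × 10243.2669 ≈ 384122.508 mm = 384.123 m.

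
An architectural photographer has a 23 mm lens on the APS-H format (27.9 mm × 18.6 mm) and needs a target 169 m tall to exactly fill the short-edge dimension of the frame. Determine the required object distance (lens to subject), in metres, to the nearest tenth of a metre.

W: 169 m = 169000 mm.
Magnification m = h/W = dᵢ/dₒ; combined with 1/f = 1/dₒ + 1/dᵢ this gives dₒ = f·(1 + W/h).
dₒ = 23 mm × (1 + 169000/18.6) = 23 × 9087.0215 ≈ 209001.495 mm = 209.001 m.

209.0 m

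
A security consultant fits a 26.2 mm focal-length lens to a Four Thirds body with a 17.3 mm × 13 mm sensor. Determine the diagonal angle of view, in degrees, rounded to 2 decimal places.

Sensor diagonal = √(17.3² + 13²) = √468.2900 ≈ 21.6400 mm.
Angle of view α = 2·arctan(d/2f) with d = 21.6400 mm and f = 26.2 mm.
d/2f = 0.41298; arctan(0.41298) ≈ 22.4395°, so α ≈ 44.8790°.

44.88°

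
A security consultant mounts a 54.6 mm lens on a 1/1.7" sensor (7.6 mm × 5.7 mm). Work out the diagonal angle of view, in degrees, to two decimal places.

Sensor diagonal = √(7.6² + 5.7²) = √90.2500 ≈ 9.5000 mm.
Angle of view α = 2·arctan(d/2f) with d = 9.5000 mm and f = 54.6 mm.
d/2f = 0.08700; arctan(0.08700) ≈ 4.9720°, so α ≈ 9.9440°.

9.94°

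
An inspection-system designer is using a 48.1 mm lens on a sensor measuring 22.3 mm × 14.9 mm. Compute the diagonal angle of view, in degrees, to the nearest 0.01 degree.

Sensor diagonal = √(22.3² + 14.9²) = √719.3000 ≈ 26.8198 mm.
Angle of view α = 2·arctan(d/2f) with d = 26.8198 mm and f = 48.1 mm.
d/2f = 0.27879; arctan(0.27879) ≈ 15.5780°, so α ≈ 31.1561°.

31.16°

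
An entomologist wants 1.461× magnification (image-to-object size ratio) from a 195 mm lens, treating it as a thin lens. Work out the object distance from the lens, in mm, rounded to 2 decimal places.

328.47 mm

With m = dᵢ/dₒ and 1/f = 1/dₒ + 1/dᵢ, substituting dᵢ = m·dₒ gives 1/f = (1 + 1/m)/dₒ, hence dₒ = f·(1 + 1/m).
dₒ = 195 × (1 + 1/1.461) = 195 × 1.68446 ≈ 328.470 mm.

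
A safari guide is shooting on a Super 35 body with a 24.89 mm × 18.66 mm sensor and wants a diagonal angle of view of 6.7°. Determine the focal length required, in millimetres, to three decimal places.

265.720 mm

Sensor diagonal = √(24.89² + 18.66²) = √967.7077 ≈ 31.1080 mm.
From α = 2·arctan(d/2f) we get f = d / (2·tan(α/2)).
With d = 31.1080 mm and α/2 = 3.35°, tan(α/2) ≈ 0.05854, so f ≈ 31.1080 / 0.11707 ≈ 265.7202 mm.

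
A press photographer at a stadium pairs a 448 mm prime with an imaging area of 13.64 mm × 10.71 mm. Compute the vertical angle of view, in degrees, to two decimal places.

1.37°

Angle of view α = 2·arctan(h/2f) with h = 10.71 mm and f = 448 mm.
h/2f = 0.01195; arctan(0.01195) ≈ 0.6848°, so α ≈ 1.3697°.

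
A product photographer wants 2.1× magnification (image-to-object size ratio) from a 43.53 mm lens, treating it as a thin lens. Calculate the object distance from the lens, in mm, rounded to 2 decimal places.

With m = dᵢ/dₒ and 1/f = 1/dₒ + 1/dᵢ, substituting dᵢ = m·dₒ gives 1/f = (1 + 1/m)/dₒ, hence dₒ = f·(1 + 1/m).
dₒ = 43.53 × (1 + 1/2.1) = 43.53 × 1.47619 ≈ 64.259 mm.

64.26 mm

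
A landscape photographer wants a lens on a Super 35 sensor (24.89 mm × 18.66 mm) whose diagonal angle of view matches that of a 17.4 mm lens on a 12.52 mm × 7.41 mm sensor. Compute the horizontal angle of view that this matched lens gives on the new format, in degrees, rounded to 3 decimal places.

Sensor diagonal = √(12.52² + 7.41²) = √211.6585 ≈ 14.5485 mm.
Sensor diagonal = √(24.89² + 18.66²) = √967.7077 ≈ 31.1080 mm.
Equal diagonal AOV ⇒ f₂ = f₁ · 31.1080/14.5485 = 17.4 × 2.13823 ≈ 37.2052 mm.
Horizontal AOV on the new format = 2·arctan(24.89 / (2 × 37.2052)) = 2·arctan(0.33450) ≈ 36.9898°.

36.990°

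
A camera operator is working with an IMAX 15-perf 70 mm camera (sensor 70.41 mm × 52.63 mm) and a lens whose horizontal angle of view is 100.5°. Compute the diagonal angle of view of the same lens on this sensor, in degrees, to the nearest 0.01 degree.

112.66°

From the horizontal AOV: f = 70.41 / (2·tan(50.25°)) = 70.41 / 2.40474 ≈ 29.2797 mm.
Sensor diagonal = √(70.41² + 52.63²) = √7727.4850 ≈ 87.9061 mm.
Diagonal AOV = 2·arctan(87.9061 / (2 × 29.2797)) = 2·arctan(1.50114) ≈ 112.6602°.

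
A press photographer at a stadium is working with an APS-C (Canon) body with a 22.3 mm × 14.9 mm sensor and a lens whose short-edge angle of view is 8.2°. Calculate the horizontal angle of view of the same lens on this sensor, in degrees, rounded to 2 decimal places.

From the short-edge AOV: f = 14.9 / (2·tan(4.1°)) = 14.9 / 0.14336 ≈ 103.9329 mm.
Horizontal AOV = 2·arctan(22.3 / (2 × 103.9329)) = 2·arctan(0.10728) ≈ 12.2466°.

12.25°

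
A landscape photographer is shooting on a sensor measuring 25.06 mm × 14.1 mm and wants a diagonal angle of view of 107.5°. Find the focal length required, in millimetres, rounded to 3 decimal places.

10.542 mm

Sensor diagonal = √(25.06² + 14.1²) = √826.8136 ≈ 28.7544 mm.
From α = 2·arctan(d/2f) we get f = d / (2·tan(α/2)).
With d = 28.7544 mm and α/2 = 53.75°, tan(α/2) ≈ 1.36383, so f ≈ 28.7544 / 2.72766 ≈ 10.5418 mm.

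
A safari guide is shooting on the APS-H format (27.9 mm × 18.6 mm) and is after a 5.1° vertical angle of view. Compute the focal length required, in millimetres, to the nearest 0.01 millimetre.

208.82 mm

From α = 2·arctan(h/2f) we get f = h / (2·tan(α/2)).
With h = 18.6 mm and α/2 = 2.55°, tan(α/2) ≈ 0.04454, so f ≈ 18.6 / 0.08907 ≈ 208.8231 mm.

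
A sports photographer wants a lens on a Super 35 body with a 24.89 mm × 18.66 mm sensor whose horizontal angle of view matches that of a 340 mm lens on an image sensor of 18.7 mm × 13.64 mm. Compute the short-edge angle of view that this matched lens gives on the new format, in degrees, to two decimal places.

Equal horizontal AOV ⇒ f₂ = f₁ · 24.89/18.7 = 340 × 1.33102 ≈ 452.5455 mm.
Short-edge AOV on the new format = 2·arctan(18.66 / (2 × 452.5455)) = 2·arctan(0.02062) ≈ 2.3622°.

2.36°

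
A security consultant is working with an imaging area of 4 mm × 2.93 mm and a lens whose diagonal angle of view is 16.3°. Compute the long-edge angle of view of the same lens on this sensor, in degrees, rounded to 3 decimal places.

Sensor diagonal = √(4² + 2.93²) = √24.5849 ≈ 4.9583 mm.
From the diagonal AOV: f = 4.9583 / (2·tan(8.15°)) = 4.9583 / 0.28642 ≈ 17.3112 mm.
Long-edge AOV = 2·arctan(4 / (2 × 17.3112)) = 2·arctan(0.11553) ≈ 13.1806°.

13.181°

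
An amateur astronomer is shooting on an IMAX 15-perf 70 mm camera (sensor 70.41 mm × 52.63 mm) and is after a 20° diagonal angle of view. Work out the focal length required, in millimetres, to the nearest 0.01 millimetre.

249.27 mm

Sensor diagonal = √(70.41² + 52.63²) = √7727.4850 ≈ 87.9061 mm.
From α = 2·arctan(d/2f) we get f = d / (2·tan(α/2)).
With d = 87.9061 mm and α/2 = 10°, tan(α/2) ≈ 0.17633, so f ≈ 87.9061 / 0.35265 ≈ 249.2702 mm.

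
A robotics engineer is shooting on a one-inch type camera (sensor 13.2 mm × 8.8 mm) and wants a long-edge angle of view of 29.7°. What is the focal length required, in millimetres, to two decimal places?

24.89 mm

From α = 2·arctan(w/2f) we get f = w / (2·tan(α/2)).
With w = 13.2 mm and α/2 = 14.85°, tan(α/2) ≈ 0.26515, so f ≈ 13.2 / 0.53029 ≈ 24.8920 mm.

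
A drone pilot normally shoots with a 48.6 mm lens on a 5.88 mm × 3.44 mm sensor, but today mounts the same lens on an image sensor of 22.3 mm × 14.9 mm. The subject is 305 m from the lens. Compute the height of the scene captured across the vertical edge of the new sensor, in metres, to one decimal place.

The focal length stays 48.6 mm; the relevant sensor dimension is now h = 14.9 mm. Object distance dₒ = 305 m = 305000 mm.
Thin-lens field height W = h·(dₒ − f)/f = 14.9 × (305000 − 48.6)/48.6 ≈ 93493.330 mm = 93.4933 m.

93.5 m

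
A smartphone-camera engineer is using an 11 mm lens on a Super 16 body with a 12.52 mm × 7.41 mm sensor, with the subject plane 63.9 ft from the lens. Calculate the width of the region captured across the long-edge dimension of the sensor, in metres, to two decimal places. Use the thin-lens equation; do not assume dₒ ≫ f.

22.16 m

dₒ: 63.9 ft × 304.8 mm/ft = 19476.72 mm.
Similar triangles through the lens centre give W/dₒ = w/dᵢ; with 1/f = 1/dₒ + 1/dᵢ this gives W = w·(dₒ − f)/f.
W = 12.52 mm × (19476.7 − 11) / 11 = 12.52 × 1769.6109 ≈ 22155.528 mm = 22.1555 m.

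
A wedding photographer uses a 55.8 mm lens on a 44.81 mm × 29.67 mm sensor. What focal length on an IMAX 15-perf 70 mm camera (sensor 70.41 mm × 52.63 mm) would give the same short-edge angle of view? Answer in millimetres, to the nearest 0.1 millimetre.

99.0 mm

Equal angle of view means equal height/f ratio, so f₂ = f₁ · (height₂/height₁) = 55.8 × 52.63/29.67.
f₂ = 55.8 × 1.77385 ≈ 98.981 mm.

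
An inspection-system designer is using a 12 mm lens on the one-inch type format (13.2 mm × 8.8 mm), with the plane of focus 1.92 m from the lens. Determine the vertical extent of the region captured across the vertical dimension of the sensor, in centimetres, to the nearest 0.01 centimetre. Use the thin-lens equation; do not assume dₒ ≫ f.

dₒ: 1.92 m = 1920 mm.
Similar triangles through the lens centre give W/dₒ = h/dᵢ; with 1/f = 1/dₒ + 1/dᵢ this gives W = h·(dₒ − f)/f.
W = 8.8 mm × (1920 − 12) / 12 = 8.8 × 159.0000 ≈ 1399.200 mm = 139.92 cm.

139.92 cm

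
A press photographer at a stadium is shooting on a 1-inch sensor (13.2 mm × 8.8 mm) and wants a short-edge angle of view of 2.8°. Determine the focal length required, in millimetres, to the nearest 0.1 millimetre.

180.0 mm

From α = 2·arctan(h/2f) we get f = h / (2·tan(α/2)).
With h = 8.8 mm and α/2 = 1.4°, tan(α/2) ≈ 0.02444, so f ≈ 8.8 / 0.04888 ≈ 180.0366 mm.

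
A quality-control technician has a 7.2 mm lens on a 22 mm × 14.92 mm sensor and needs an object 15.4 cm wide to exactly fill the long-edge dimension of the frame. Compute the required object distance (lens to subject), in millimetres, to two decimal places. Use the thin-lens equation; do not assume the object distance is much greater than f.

W: 15.4 cm = 154 mm.
Magnification m = w/W = dᵢ/dₒ; combined with 1/f = 1/dₒ + 1/dᵢ this gives dₒ = f·(1 + W/w).
dₒ = 7.2 mm × (1 + 154/22) = 7.2 × 8.0000 ≈ 57.600 mm.

57.60 mm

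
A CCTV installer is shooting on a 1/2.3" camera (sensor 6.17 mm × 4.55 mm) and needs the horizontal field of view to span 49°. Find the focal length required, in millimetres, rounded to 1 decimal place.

From α = 2·arctan(w/2f) we get f = w / (2·tan(α/2)).
With w = 6.17 mm and α/2 = 24.5°, tan(α/2) ≈ 0.45573, so f ≈ 6.17 / 0.91145 ≈ 6.7694 mm.

6.8 mm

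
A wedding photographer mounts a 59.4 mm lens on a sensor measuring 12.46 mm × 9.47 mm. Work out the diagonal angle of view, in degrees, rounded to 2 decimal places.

Sensor diagonal = √(12.46² + 9.47²) = √244.9325 ≈ 15.6503 mm.
Angle of view α = 2·arctan(d/2f) with d = 15.6503 mm and f = 59.4 mm.
d/2f = 0.13174; arctan(0.13174) ≈ 7.5047°, so α ≈ 15.0095°.

15.01°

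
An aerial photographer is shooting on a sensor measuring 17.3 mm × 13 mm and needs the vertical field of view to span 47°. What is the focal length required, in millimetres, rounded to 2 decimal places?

From α = 2·arctan(h/2f) we get f = h / (2·tan(α/2)).
With h = 13 mm and α/2 = 23.5°, tan(α/2) ≈ 0.43481, so f ≈ 13 / 0.86962 ≈ 14.9490 mm.

14.95 mm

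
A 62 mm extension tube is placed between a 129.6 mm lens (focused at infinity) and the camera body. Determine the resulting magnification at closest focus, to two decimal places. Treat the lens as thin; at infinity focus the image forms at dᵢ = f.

0.48×

The tube moves the image plane from f to f + e, so dᵢ = 129.6 + 62 = 191.6 mm. Focus is achieved when 1/f = 1/dₒ + 1/dᵢ, giving dₒ = 1/(1/f − 1/(f+e)).
Magnification m = dᵢ/dₒ = (f+e)·(1/f − 1/(f+e)) = e/f = 62/129.6 ≈ 0.4784.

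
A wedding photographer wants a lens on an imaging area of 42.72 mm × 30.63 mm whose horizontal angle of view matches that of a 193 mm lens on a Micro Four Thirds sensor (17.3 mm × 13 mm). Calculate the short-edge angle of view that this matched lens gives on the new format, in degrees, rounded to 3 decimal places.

Equal horizontal AOV ⇒ f₂ = f₁ · 42.72/17.3 = 193 × 2.46936 ≈ 476.5873 mm.
Short-edge AOV on the new format = 2·arctan(30.63 / (2 × 476.5873)) = 2·arctan(0.03213) ≈ 3.6811°.

3.681°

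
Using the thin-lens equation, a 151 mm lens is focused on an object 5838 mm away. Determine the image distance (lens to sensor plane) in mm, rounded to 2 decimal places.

155.01 mm

1/dᵢ = 1/f − 1/dₒ = 1/151 − 1/5838 = 0.0064512 mm⁻¹.
dᵢ = 1/0.0064512 ≈ 155.0093 mm.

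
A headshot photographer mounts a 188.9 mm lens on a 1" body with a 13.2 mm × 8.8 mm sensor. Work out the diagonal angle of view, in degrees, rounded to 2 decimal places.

Sensor diagonal = √(13.2² + 8.8²) = √251.6800 ≈ 15.8644 mm.
Angle of view α = 2·arctan(d/2f) with d = 15.8644 mm and f = 188.9 mm.
d/2f = 0.04199; arctan(0.04199) ≈ 2.4045°, so α ≈ 4.8091°.

4.81°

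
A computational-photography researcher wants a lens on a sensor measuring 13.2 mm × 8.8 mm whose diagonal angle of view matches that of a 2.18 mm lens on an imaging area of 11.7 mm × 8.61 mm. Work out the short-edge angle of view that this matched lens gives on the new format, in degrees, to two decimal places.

123.17°

Sensor diagonal = √(11.7² + 8.61²) = √211.0221 ≈ 14.5266 mm.
Sensor diagonal = √(13.2² + 8.8²) = √251.6800 ≈ 15.8644 mm.
Equal diagonal AOV ⇒ f₂ = f₁ · 15.8644/14.5266 = 2.18 × 1.09209 ≈ 2.3808 mm.
Short-edge AOV on the new format = 2·arctan(8.8 / (2 × 2.3808)) = 2·arctan(1.84814) ≈ 123.1658°.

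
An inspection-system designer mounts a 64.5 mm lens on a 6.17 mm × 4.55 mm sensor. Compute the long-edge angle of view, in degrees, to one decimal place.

Angle of view α = 2·arctan(w/2f) with w = 6.17 mm and f = 64.5 mm.
w/2f = 0.04783; arctan(0.04783) ≈ 2.7383°, so α ≈ 5.4767°.

5.5°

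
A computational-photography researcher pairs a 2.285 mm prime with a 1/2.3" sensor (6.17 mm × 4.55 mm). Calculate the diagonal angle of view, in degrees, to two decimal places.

Sensor diagonal = √(6.17² + 4.55²) = √58.7714 ≈ 7.6663 mm.
Angle of view α = 2·arctan(d/2f) with d = 7.6663 mm and f = 2.285 mm.
d/2f = 1.67752; arctan(1.67752) ≈ 59.2000°, so α ≈ 118.4000°.

118.40°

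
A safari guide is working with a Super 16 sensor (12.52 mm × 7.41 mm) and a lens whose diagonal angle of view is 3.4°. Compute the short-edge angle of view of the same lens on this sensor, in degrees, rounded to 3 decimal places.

1.732°

Sensor diagonal = √(12.52² + 7.41²) = √211.6585 ≈ 14.5485 mm.
From the diagonal AOV: f = 14.5485 / (2·tan(1.7°)) = 14.5485 / 0.05936 ≈ 245.0948 mm.
Short-edge AOV = 2·arctan(7.41 / (2 × 245.0948)) = 2·arctan(0.01512) ≈ 1.7321°.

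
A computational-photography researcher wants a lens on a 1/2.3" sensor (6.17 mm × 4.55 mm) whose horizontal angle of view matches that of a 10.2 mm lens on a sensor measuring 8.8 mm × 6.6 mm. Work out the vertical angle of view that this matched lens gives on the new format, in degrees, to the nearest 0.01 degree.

35.29°

Equal horizontal AOV ⇒ f₂ = f₁ · 6.17/8.8 = 10.2 × 0.70114 ≈ 7.1516 mm.
Vertical AOV on the new format = 2·arctan(4.55 / (2 × 7.1516)) = 2·arctan(0.31811) ≈ 35.2929°.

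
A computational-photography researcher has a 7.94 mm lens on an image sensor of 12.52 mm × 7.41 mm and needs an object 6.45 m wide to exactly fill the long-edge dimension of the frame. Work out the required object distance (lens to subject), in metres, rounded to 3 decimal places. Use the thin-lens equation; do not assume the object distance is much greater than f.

4.098 m

W: 6.45 m = 6450 mm.
Magnification m = w/W = dᵢ/dₒ; combined with 1/f = 1/dₒ + 1/dᵢ this gives dₒ = f·(1 + W/w).
dₒ = 7.94 mm × (1 + 6450/12.52) = 7.94 × 516.1757 ≈ 4098.435 mm = 4.09844 m.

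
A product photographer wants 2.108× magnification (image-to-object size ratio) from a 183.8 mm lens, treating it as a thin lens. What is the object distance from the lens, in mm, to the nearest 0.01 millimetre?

270.99 mm

With m = dᵢ/dₒ and 1/f = 1/dₒ + 1/dᵢ, substituting dᵢ = m·dₒ gives 1/f = (1 + 1/m)/dₒ, hence dₒ = f·(1 + 1/m).
dₒ = 183.8 × (1 + 1/2.108) = 183.8 × 1.47438 ≈ 270.992 mm.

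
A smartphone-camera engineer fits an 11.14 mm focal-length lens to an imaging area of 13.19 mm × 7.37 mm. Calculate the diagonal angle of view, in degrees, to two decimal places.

Sensor diagonal = √(13.19² + 7.37²) = √228.2930 ≈ 15.1094 mm.
Angle of view α = 2·arctan(d/2f) with d = 15.1094 mm and f = 11.14 mm.
d/2f = 0.67816; arctan(0.67816) ≈ 34.1435°, so α ≈ 68.2870°.

68.29°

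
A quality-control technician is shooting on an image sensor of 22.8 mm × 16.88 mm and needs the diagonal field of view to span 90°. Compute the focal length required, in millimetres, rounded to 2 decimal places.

14.18 mm

Sensor diagonal = √(22.8² + 16.88²) = √804.7744 ≈ 28.3685 mm.
From α = 2·arctan(d/2f) we get f = d / (2·tan(α/2)).
With d = 28.3685 mm and α/2 = 45°, tan(α/2) ≈ 1.00000, so f ≈ 28.3685 / 2.00000 ≈ 14.1843 mm.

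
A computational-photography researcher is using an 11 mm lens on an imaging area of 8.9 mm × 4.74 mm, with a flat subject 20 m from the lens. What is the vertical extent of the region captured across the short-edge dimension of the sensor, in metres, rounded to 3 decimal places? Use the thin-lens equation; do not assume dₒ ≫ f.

dₒ: 20 m = 20000 mm.
Similar triangles through the lens centre give W/dₒ = h/dᵢ; with 1/f = 1/dₒ + 1/dᵢ this gives W = h·(dₒ − f)/f.
W = 4.74 mm × (20000 − 11) / 11 = 4.74 × 1817.1818 ≈ 8613.442 mm = 8.61344 m.

8.613 m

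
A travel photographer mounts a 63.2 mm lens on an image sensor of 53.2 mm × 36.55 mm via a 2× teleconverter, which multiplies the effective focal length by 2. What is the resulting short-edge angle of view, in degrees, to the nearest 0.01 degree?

Effective focal length f = 63.2 × 2 = 126.4 mm.
α = 2·arctan(36.55 / (2 × 126.4)) = 2·arctan(0.14458) ≈ 16.4537°.

16.45°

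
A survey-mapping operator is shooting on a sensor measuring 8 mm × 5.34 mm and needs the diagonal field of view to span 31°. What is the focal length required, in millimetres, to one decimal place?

Sensor diagonal = √(8² + 5.34²) = √92.5156 ≈ 9.6185 mm.
From α = 2·arctan(d/2f) we get f = d / (2·tan(α/2)).
With d = 9.6185 mm and α/2 = 15.5°, tan(α/2) ≈ 0.27732, so f ≈ 9.6185 / 0.55465 ≈ 17.3416 mm.

17.3 mm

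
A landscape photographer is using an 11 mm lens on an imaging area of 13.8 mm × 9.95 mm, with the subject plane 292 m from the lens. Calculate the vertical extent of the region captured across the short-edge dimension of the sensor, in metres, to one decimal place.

264.1 m

dₒ: 292 m = 292000 mm.
Similar triangles through the lens centre give W/dₒ = h/dᵢ; with 1/f = 1/dₒ + 1/dᵢ this gives W = h·(dₒ − f)/f.
W = 9.95 mm × (292000 − 11) / 11 = 9.95 × 26544.4545 ≈ 264117.323 mm = 264.117 m.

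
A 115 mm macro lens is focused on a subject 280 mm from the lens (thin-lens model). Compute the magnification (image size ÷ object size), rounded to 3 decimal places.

Thin lens: 1/f = 1/dₒ + 1/dᵢ → 1/dᵢ = 1/115 − 1/280 = 0.0051242 mm⁻¹, so dᵢ ≈ 195.1515 mm.
Magnification m = dᵢ/dₒ = 195.1515/280 ≈ 0.69697.

0.697×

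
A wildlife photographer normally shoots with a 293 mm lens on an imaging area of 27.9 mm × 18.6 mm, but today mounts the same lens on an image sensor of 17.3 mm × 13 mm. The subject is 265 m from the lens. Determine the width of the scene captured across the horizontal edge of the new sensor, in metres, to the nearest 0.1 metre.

The focal length stays 293 mm; the relevant sensor dimension is now w = 17.3 mm. Object distance dₒ = 265 m = 265000 mm.
Thin-lens field width W = w·(dₒ − f)/f = 17.3 × (265000 − 293)/293 ≈ 15629.458 mm = 15.6295 m.

15.6 m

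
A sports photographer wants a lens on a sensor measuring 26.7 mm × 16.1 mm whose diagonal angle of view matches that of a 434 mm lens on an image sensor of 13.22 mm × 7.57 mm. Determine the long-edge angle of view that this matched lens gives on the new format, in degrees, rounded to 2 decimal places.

1.72°

Sensor diagonal = √(13.22² + 7.57²) = √232.0733 ≈ 15.2340 mm.
Sensor diagonal = √(26.7² + 16.1²) = √972.1000 ≈ 31.1785 mm.
Equal diagonal AOV ⇒ f₂ = f₁ · 31.1785/15.2340 = 434 × 2.04665 ≈ 888.2447 mm.
Long-edge AOV on the new format = 2·arctan(26.7 / (2 × 888.2447)) = 2·arctan(0.01503) ≈ 1.7221°.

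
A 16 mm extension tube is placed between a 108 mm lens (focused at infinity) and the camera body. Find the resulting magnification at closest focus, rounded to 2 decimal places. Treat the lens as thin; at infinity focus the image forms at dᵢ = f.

0.15×

The tube moves the image plane from f to f + e, so dᵢ = 108 + 16 = 124 mm. Focus is achieved when 1/f = 1/dₒ + 1/dᵢ, giving dₒ = 1/(1/f − 1/(f+e)).
Magnification m = dᵢ/dₒ = (f+e)·(1/f − 1/(f+e)) = e/f = 16/108 ≈ 0.1481.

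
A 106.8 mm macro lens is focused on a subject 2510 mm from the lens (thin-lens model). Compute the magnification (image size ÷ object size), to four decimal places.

0.0444×

Thin lens: 1/f = 1/dₒ + 1/dᵢ → 1/dᵢ = 1/106.8 − 1/2510 = 0.0089649 mm⁻¹, so dᵢ ≈ 111.5463 mm.
Magnification m = dᵢ/dₒ = 111.5463/2510 ≈ 0.04444.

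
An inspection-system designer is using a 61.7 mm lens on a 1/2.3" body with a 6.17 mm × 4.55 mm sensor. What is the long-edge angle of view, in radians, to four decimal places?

Angle of view α = 2·arctan(w/2f) with w = 6.17 mm and f = 61.7 mm.
w/2f = 0.05000; arctan(0.05000) ≈ 0.0500 rad, so α ≈ 0.0999 rad.

0.0999 rad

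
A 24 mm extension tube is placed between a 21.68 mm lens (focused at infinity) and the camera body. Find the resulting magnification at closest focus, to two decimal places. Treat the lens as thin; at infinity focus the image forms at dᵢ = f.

1.11×

The tube moves the image plane from f to f + e, so dᵢ = 21.68 + 24 = 45.68 mm. Focus is achieved when 1/f = 1/dₒ + 1/dᵢ, giving dₒ = 1/(1/f − 1/(f+e)).
Magnification m = dᵢ/dₒ = (f+e)·(1/f − 1/(f+e)) = e/f = 24/21.68 ≈ 1.1070.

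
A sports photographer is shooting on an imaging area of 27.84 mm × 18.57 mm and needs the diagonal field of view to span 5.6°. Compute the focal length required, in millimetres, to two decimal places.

Sensor diagonal = √(27.84² + 18.57²) = √1119.9105 ≈ 33.4651 mm.
From α = 2·arctan(d/2f) we get f = d / (2·tan(α/2)).
With d = 33.4651 mm and α/2 = 2.8°, tan(α/2) ≈ 0.04891, so f ≈ 33.4651 / 0.09782 ≈ 342.1215 mm.

342.12 mm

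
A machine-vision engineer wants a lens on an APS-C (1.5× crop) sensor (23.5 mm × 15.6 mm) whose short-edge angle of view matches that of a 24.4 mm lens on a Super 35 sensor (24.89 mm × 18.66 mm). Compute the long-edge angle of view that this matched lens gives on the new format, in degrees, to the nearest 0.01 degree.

Equal short-edge AOV ⇒ f₂ = f₁ · 15.6/18.66 = 24.4 × 0.83601 ≈ 20.3987 mm.
Long-edge AOV on the new format = 2·arctan(23.5 / (2 × 20.3987)) = 2·arctan(0.57602) ≈ 59.8853°.

59.89°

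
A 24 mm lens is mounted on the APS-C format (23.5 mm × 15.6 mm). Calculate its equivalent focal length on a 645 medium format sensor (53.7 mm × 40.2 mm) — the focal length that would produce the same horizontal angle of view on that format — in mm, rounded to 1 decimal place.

54.8 mm

Equal angle of view means equal width/f ratio, so f₂ = f₁ · (width₂/width₁) = 24 × 53.7/23.5.
f₂ = 24 × 2.28511 ≈ 54.843 mm.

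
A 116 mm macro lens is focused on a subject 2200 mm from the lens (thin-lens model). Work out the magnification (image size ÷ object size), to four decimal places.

0.0557×

Thin lens: 1/f = 1/dₒ + 1/dᵢ → 1/dᵢ = 1/116 − 1/2200 = 0.0081661 mm⁻¹, so dᵢ ≈ 122.4568 mm.
Magnification m = dᵢ/dₒ = 122.4568/2200 ≈ 0.05566.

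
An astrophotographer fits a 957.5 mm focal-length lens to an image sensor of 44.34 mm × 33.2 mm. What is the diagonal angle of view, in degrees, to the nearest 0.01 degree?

Sensor diagonal = √(44.34² + 33.2²) = √3068.2756 ≈ 55.3920 mm.
Angle of view α = 2·arctan(d/2f) with d = 55.3920 mm and f = 957.5 mm.
d/2f = 0.02893; arctan(0.02893) ≈ 1.6568°, so α ≈ 3.3137°.

3.31°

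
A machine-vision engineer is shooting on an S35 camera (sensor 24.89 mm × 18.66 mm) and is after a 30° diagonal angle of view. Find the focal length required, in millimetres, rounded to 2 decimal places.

Sensor diagonal = √(24.89² + 18.66²) = √967.7077 ≈ 31.1080 mm.
From α = 2·arctan(d/2f) we get f = d / (2·tan(α/2)).
With d = 31.1080 mm and α/2 = 15°, tan(α/2) ≈ 0.26795, so f ≈ 31.1080 / 0.53590 ≈ 58.0483 mm.

58.05 mm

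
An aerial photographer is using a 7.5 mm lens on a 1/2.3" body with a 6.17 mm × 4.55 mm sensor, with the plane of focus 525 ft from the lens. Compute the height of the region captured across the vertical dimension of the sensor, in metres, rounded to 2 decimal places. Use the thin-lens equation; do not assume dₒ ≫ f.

97.07 m

dₒ: 525 ft × 304.8 mm/ft = 160019.99 mm.
Similar triangles through the lens centre give W/dₒ = h/dᵢ; with 1/f = 1/dₒ + 1/dᵢ this gives W = h·(dₒ − f)/f.
W = 4.55 mm × (160020 − 7.5) / 7.5 = 4.55 × 21334.9993 ≈ 97074.247 mm = 97.0742 m.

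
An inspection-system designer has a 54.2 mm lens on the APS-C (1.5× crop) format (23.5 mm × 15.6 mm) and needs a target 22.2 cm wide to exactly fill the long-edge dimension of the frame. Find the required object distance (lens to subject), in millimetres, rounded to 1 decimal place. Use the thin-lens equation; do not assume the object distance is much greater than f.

W: 22.2 cm = 222 mm.
Magnification m = w/W = dᵢ/dₒ; combined with 1/f = 1/dₒ + 1/dᵢ this gives dₒ = f·(1 + W/w).
dₒ = 54.2 mm × (1 + 222/23.5) = 54.2 × 10.4468 ≈ 566.217 mm.

566.2 mm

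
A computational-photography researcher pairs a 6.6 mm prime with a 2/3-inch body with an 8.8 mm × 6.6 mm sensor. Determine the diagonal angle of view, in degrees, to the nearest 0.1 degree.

Sensor diagonal = √(8.8² + 6.6²) = √121.0000 ≈ 11.0000 mm.
Angle of view α = 2·arctan(d/2f) with d = 11.0000 mm and f = 6.6 mm.
d/2f = 0.83333; arctan(0.83333) ≈ 39.8056°, so α ≈ 79.6111°.

79.6°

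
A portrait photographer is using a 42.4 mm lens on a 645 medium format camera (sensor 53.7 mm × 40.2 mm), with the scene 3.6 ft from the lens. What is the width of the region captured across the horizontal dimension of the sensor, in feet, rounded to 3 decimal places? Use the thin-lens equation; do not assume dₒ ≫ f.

4.383 ft

dₒ: 3.6 ft × 304.8 mm/ft = 1097.28 mm.
Similar triangles through the lens centre give W/dₒ = w/dᵢ; with 1/f = 1/dₒ + 1/dᵢ this gives W = w·(dₒ − f)/f.
W = 53.7 mm × (1097.28 − 42.4) / 42.4 = 53.7 × 24.8792 ≈ 1336.015 mm = 1336.015/304.8 ft = 4.38325 ft.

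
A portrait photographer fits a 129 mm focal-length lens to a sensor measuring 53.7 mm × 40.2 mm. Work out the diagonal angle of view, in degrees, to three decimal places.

29.148°

Sensor diagonal = √(53.7² + 40.2²) = √4499.7300 ≈ 67.0800 mm.
Angle of view α = 2·arctan(d/2f) with d = 67.0800 mm and f = 129 mm.
d/2f = 0.26000; arctan(0.26000) ≈ 14.5742°, so α ≈ 29.1484°.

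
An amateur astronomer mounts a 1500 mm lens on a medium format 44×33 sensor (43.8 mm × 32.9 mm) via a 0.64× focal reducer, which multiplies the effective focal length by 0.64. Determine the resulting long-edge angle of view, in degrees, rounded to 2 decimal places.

2.61°

Effective focal length f = 1500 × 0.64 = 960 mm.
α = 2·arctan(43.8 / (2 × 960)) = 2·arctan(0.02281) ≈ 2.6137°.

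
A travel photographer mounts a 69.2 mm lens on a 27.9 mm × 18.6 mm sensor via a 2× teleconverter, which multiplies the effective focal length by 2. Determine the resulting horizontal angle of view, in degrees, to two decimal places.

11.51°

Effective focal length f = 69.2 × 2 = 138.4 mm.
α = 2·arctan(27.9 / (2 × 138.4)) = 2·arctan(0.10079) ≈ 11.5114°.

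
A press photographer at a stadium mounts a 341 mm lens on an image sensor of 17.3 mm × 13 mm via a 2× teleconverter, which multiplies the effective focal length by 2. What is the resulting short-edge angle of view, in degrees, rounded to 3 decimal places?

Effective focal length f = 341 × 2 = 682 mm.
α = 2·arctan(13 / (2 × 682)) = 2·arctan(0.00953) ≈ 1.0921°.

1.092°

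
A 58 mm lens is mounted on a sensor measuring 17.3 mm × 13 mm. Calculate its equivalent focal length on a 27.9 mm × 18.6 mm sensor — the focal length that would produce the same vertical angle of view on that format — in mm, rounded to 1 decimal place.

83.0 mm

Equal angle of view means equal height/f ratio, so f₂ = f₁ · (height₂/height₁) = 58 × 18.6/13.
f₂ = 58 × 1.43077 ≈ 82.985 mm.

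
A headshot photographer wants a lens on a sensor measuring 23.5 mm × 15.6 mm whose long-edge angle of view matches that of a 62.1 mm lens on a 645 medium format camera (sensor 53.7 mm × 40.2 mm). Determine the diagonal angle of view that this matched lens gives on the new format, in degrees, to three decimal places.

54.855°

Equal long-edge AOV ⇒ f₂ = f₁ · 23.5/53.7 = 62.1 × 0.43762 ≈ 27.1760 mm.
Sensor diagonal = √(23.5² + 15.6²) = √795.6100 ≈ 28.2066 mm.
Diagonal AOV on the new format = 2·arctan(28.2066 / (2 × 27.1760)) = 2·arctan(0.51896) ≈ 54.8551°.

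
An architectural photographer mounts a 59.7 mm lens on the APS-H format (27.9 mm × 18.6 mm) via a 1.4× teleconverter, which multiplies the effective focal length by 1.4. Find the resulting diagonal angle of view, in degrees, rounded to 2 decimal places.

22.69°

Effective focal length f = 59.7 × 1.4 = 83.58 mm.
Sensor diagonal = √(27.9² + 18.6²) = √1124.3700 ≈ 33.5316 mm.
α = 2·arctan(33.532 / (2 × 83.58)) = 2·arctan(0.20060) ≈ 22.6855°.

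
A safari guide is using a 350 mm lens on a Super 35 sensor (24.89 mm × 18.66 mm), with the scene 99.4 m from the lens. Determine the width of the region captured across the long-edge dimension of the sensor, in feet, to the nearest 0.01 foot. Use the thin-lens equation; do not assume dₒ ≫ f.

dₒ: 99.4 m = 99400 mm.
Similar triangles through the lens centre give W/dₒ = w/dᵢ; with 1/f = 1/dₒ + 1/dᵢ this gives W = w·(dₒ − f)/f.
W = 24.89 mm × (99400 − 350) / 350 = 24.89 × 283.0000 ≈ 7043.870 mm = 7043.870/304.8 ft = 23.1098 ft.

23.11 ft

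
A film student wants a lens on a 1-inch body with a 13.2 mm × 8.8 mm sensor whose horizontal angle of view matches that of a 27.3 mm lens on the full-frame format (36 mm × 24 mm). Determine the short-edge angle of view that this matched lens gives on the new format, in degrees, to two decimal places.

Equal horizontal AOV ⇒ f₂ = f₁ · 13.2/36 = 27.3 × 0.36667 ≈ 10.0100 mm.
Short-edge AOV on the new format = 2·arctan(8.8 / (2 × 10.0100)) = 2·arctan(0.43956) ≈ 47.4568°.

47.46°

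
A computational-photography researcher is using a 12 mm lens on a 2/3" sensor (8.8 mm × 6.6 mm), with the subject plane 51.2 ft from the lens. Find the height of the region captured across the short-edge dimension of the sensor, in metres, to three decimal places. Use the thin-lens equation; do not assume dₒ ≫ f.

dₒ: 51.2 ft × 304.8 mm/ft = 15605.76 mm.
Similar triangles through the lens centre give W/dₒ = h/dᵢ; with 1/f = 1/dₒ + 1/dᵢ this gives W = h·(dₒ − f)/f.
W = 6.6 mm × (15605.8 − 12) / 12 = 6.6 × 1299.4800 ≈ 8576.568 mm = 8.57657 m.

8.577 m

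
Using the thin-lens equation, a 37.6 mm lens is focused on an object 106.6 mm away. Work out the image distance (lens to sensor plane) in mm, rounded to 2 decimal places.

58.09 mm

1/dᵢ = 1/f − 1/dₒ = 1/37.6 − 1/106.6 = 0.0172149 mm⁻¹.
dᵢ = 1/0.0172149 ≈ 58.0893 mm.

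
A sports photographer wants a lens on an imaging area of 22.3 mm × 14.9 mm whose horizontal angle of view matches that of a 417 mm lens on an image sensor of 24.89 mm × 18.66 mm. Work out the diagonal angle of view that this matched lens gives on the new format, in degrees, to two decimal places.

Equal horizontal AOV ⇒ f₂ = f₁ · 22.3/24.89 = 417 × 0.89594 ≈ 373.6079 mm.
Sensor diagonal = √(22.3² + 14.9²) = √719.3000 ≈ 26.8198 mm.
Diagonal AOV on the new format = 2·arctan(26.8198 / (2 × 373.6079)) = 2·arctan(0.03589) ≈ 4.1113°.

4.11°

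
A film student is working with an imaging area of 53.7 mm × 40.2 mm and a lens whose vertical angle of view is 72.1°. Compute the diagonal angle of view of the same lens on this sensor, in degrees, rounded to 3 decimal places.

From the vertical AOV: f = 40.2 / (2·tan(36.05°)) = 40.2 / 1.45575 ≈ 27.6146 mm.
Sensor diagonal = √(53.7² + 40.2²) = √4499.7300 ≈ 67.0800 mm.
Diagonal AOV = 2·arctan(67.0800 / (2 × 27.6146)) = 2·arctan(1.21458) ≈ 101.0686°.

101.069°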